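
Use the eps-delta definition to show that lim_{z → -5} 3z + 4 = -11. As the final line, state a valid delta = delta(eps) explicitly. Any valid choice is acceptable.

delta = eps/3

Let eps > 0 be given. We need delta > 0 so that 0 < |z + 5| < delta implies |(3z + 4) + 11| < eps.
Since (3z + 4) + 11 = 3(z + 5), we have |(3z + 4) + 11| = 3|z + 5|.
Thus it suffices that |z + 5| < eps/3.
Choosing delta = eps/3 gives |(3z + 4) + 11| = 3|z + 5| < eps whenever |z + 5| < delta.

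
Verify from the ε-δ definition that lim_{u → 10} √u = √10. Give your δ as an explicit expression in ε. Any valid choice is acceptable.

Suppose ε > 0. We want δ > 0 such that 0 < |u − 10| < δ implies |√u − √10| < ε.
Multiplying by the conjugate, |√u − √10| = |u − 10|/(√u + √10).
Restrict δ ≤ 10 so that |u − 10| < 10 forces u > 0, and then √u + √10 > √10.
Hence |√u − √10| < |u − 10|/√10, which is < ε once |u − 10| < √10·ε.
Take δ = min(10, √10·ε). If 0 < |u − 10| < δ then u > 0 and |√u − √10| < |u − 10|/√10 < ε.

δ = min(10, √10·ε)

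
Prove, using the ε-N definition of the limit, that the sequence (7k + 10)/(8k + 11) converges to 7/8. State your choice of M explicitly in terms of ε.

M = (3/64)/ε

Let ε > 0. For k ≥ 1, |(7k + 10)/(8k + 11) − (7/8)| = |3|/(8(8k + 11)) = 3/(8(8k + 11)).
Since 8k + 11 ≥ 8k for k ≥ 1, this is ≤ 3/(8·8k) = (3/64)/k.
So |(7k + 10)/(8k + 11) − (7/8)| < ε whenever k > (3/64)/ε.
Take M = (3/64)/ε. If k > M then |(7k + 10)/(8k + 11) − (7/8)| ≤ (3/64)/k < ε.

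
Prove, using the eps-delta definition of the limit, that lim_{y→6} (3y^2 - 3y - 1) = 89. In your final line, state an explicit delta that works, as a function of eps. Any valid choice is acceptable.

Suppose eps > 0. We want delta > 0 such that 0 < |y − 6| < delta implies |(3y^2 - 3y - 1) − 89| < eps.
(3y^2 - 3y - 1) − 89 = 3y^2 - 3y - 90 = (y − 6)(3y + 15).
So |(3y^2 - 3y - 1) − 89| = |y − 6|·|3y + 15|.
Assume first that |y − 6| < 2, so |y| < 8. Then |3y + 15| ≤ 3·8 + 15 = 39.
Hence |(3y^2 - 3y - 1) − 89| ≤ 39|y − 6| < eps provided |y − 6| < eps/39.
Choosing delta = min(2, eps/39) ensures both conditions, hence |(3y^2 - 3y - 1) − 89| < eps.

delta = min(2, eps/39)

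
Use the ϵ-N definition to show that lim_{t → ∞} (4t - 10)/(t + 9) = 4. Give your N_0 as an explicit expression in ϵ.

Suppose ϵ > 0. We seek N_0 > 0 such that t > N_0 implies |(4t - 10)/(t + 9) − 4| < ϵ.
(4t - 10)/(t + 9) − 4 = ((4t - 10) − 4(t + 9)) / ((t + 9)) = -46/((t + 9)).
For t > 0 we have t + 9 > t, so |(4t - 10)/(t + 9) − 4| = 46/((t + 9)) < 46/(t) = 46/t.
Thus |(4t - 10)/(t + 9) − 4| < ϵ whenever t > 46/ϵ.
Take N_0 = 46/ϵ. If t > N_0 then |(4t - 10)/(t + 9) − 4| < 46/t < ϵ.

N_0 = 46/ϵ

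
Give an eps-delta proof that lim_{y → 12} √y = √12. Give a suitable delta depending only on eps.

delta = min(12, √12·eps)

Suppose eps > 0. We want delta > 0 such that 0 < |y − 12| < delta implies |√y − √12| < eps.
Rationalise: √y − √12 = (y − 12)/(√y + √12), so |√y − √12| = |y − 12|/(√y + √12).
Restrict delta ≤ 12 so that |y − 12| < 12 forces y > 0, and then √y + √12 > √12.
Hence |√y − √12| < |y − 12|/√12, which is < eps once |y − 12| < √12·eps.
Take delta = min(12, √12·eps). If 0 < |y − 12| < delta then y > 0 and |√y − √12| < |y − 12|/√12 < eps.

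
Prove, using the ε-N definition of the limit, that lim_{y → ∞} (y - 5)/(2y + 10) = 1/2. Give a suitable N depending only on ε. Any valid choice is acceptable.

N = 5/ε

Suppose ε > 0. We seek N > 0 such that y > N implies |(y - 5)/(2y + 10) − (1/2)| < ε.
(y - 5)/(2y + 10) − (1/2) = (2(y - 5) − (2y + 10)) / (2(2y + 10)) = -20/(2(2y + 10)).
For y > 0 we have 2y + 10 > 2y, so |(y - 5)/(2y + 10) − (1/2)| = 20/(2(2y + 10)) < 20/(2·2y) = 5/y.
Thus |(y - 5)/(2y + 10) − (1/2)| < ε whenever y > 5/ε.
Take N = 5/ε. If y > N then |(y - 5)/(2y + 10) − (1/2)| < 5/y < ε.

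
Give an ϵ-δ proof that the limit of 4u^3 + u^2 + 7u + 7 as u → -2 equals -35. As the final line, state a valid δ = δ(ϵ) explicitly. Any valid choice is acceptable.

δ = min(1, ϵ/78)

Let ϵ > 0 be given. We want δ > 0 such that 0 < |u + 2| < δ implies |(4u^3 + u^2 + 7u + 7) + 35| < ϵ.
(4u^3 + u^2 + 7u + 7) + 35 = 4u^3 + u^2 + 7u + 42 = (u + 2)(4u^2 - 7u + 21).
So |(4u^3 + u^2 + 7u + 7) + 35| = |u + 2|·|4u^2 - 7u + 21|.
Assume first that |u + 2| < 1, so |u| < 3. Then |4u^2 - 7u + 21| ≤ 4·3^2 + 7·3 + 21 = 78.
Hence |(4u^3 + u^2 + 7u + 7) + 35| ≤ 78|u + 2| < ϵ provided |u + 2| < ϵ/78.
Take δ = min(1, ϵ/78). Then 0 < |u + 2| < δ gives both |u + 2| < 1 and |u + 2| < ϵ/78, so |(4u^3 + u^2 + 7u + 7) + 35| < ϵ.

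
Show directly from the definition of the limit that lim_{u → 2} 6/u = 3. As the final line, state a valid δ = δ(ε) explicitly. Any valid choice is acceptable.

Fix ε > 0. We seek δ > 0 such that 0 < |u − 2| < δ implies |6/u − 3| < ε.
|6/u − 3| = 6·|2 − u|/(2·|u|) = 6|u − 2|/(2|u|).
Require δ ≤ 1 so that |u| > 2 − 1 = 1, hence 2|u| > 2.
Then |6/u − 3| < 6|u − 2|/2, which is < ε when |u − 2| < (1/3)ε.
Take δ = min(1, (1/3)ε). Then 0 < |u − 2| < δ gives both |u − 2| < 1 and |u − 2| < (1/3)ε, so |6/u − 3| < ε.

δ = min(1, (1/3)ε)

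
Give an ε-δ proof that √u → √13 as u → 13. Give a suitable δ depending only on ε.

δ = min(13, √13·ε)

Suppose ε > 0. We want δ > 0 such that 0 < |u − 13| < δ implies |√u − √13| < ε.
Rationalise: √u − √13 = (u − 13)/(√u + √13), so |√u − √13| = |u − 13|/(√u + √13).
Restrict δ ≤ 13 so that |u − 13| < 13 forces u > 0, and then √u + √13 > √13.
Hence |√u − √13| < |u − 13|/√13, which is < ε once |u − 13| < √13·ε.
Take δ = min(13, √13·ε). If 0 < |u − 13| < δ then u > 0 and |√u − √13| < |u − 13|/√13 < ε.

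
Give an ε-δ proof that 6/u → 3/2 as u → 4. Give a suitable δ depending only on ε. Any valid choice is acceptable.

Let ε > 0. We seek δ > 0 such that 0 < |u − 4| < δ implies |6/u − (3/2)| < ε.
|6/u − (3/2)| = 6·|4 − u|/(4·|u|) = 6|u − 4|/(4|u|).
Restrict δ ≤ 2. Then |u − 4| < 2 gives |u| > 2, so 4|u| > 8.
Then |6/u − (3/2)| < 6|u − 4|/8, which is < ε when |u − 4| < (4/3)ε.
Take δ = min(2, (4/3)ε). Then 0 < |u − 4| < δ gives both |u − 4| < 2 and |u − 4| < (4/3)ε, so |6/u − (3/2)| < ε.

δ = min(2, (4/3)ε)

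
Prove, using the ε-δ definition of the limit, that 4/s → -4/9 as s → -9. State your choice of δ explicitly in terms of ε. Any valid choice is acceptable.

δ = min(9/2, (81/8)ε)

Suppose ε > 0. We seek δ > 0 such that 0 < |s + 9| < δ implies |4/s + 4/9| < ε.
|4/s + 4/9| = 4·|-9 − s|/(9·|s|) = 4|s + 9|/(9|s|).
Require δ ≤ 9/2 so that |s| > 9 − 9/2 = 9/2, hence 9|s| > 81/2.
Then |4/s + 4/9| < 4|s + 9|/(81/2), which is < ε when |s + 9| < (81/8)ε.
Take δ = min(9/2, (81/8)ε). Then 0 < |s + 9| < δ gives both |s + 9| < 9/2 and |s + 9| < (81/8)ε, so |4/s + 4/9| < ε.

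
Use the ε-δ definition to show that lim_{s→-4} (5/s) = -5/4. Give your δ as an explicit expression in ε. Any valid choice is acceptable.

Let ε > 0 be given. We seek δ > 0 such that 0 < |s + 4| < δ implies |5/s + 5/4| < ε.
|5/s + 5/4| = 5·|-4 − s|/(4·|s|) = 5|s + 4|/(4|s|).
Require δ ≤ 2 so that |s| > 4 − 2 = 2, hence 4|s| > 8.
Then |5/s + 5/4| < 5|s + 4|/8, which is < ε when |s + 4| < (8/5)ε.
Take δ = min(2, (8/5)ε). Then 0 < |s + 4| < δ gives both |s + 4| < 2 and |s + 4| < (8/5)ε, so |5/s + 5/4| < ε.

δ = min(2, (8/5)ε)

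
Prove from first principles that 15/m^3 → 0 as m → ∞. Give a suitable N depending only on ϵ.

N = (15/ϵ)^{1/3}

Let ϵ > 0 be given. For m ≥ 1, |15/m^3 − 0| = 15/m^3.
15/m^3 < ϵ ⇔ m^3 > 15/ϵ ⇔ m > (15/ϵ)^{1/3}.
Take N = (15/ϵ)^{1/3}. Then m > N implies 15/m^3 < ϵ.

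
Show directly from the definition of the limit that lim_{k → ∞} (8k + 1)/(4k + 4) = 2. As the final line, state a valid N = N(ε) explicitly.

N = (7/4)/ε

Let ε > 0 be given. For k ≥ 1, |(8k + 1)/(4k + 4) − 2| = |-28|/(4(4k + 4)) = 28/(4(4k + 4)).
Since 4k + 4 ≥ 4k for k ≥ 1, this is ≤ 28/(4·4k) = (7/4)/k.
So |(8k + 1)/(4k + 4) − 2| < ε whenever k > (7/4)/ε.
Take N = (7/4)/ε. If k > N then |(8k + 1)/(4k + 4) − 2| ≤ (7/4)/k < ε.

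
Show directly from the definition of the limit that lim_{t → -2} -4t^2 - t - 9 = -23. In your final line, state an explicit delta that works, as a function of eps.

Let eps > 0. We want delta > 0 such that 0 < |t + 2| < delta implies |(-4t^2 - t - 9) + 23| < eps.
(-4t^2 - t - 9) + 23 = -4t^2 - t + 14 = (t + 2)(-4t + 7).
So |(-4t^2 - t - 9) + 23| = |t + 2|·|-4t + 7|.
Require delta ≤ 2. Then |t + 2| < 2 gives |t| < 4, and by the triangle inequality |-4t + 7| ≤ 4·4 + 7 = 23.
Hence |(-4t^2 - t - 9) + 23| ≤ 23|t + 2| < eps provided |t + 2| < eps/23.
Take delta = min(2, eps/23). Then 0 < |t + 2| < delta gives both |t + 2| < 2 and |t + 2| < eps/23, so |(-4t^2 - t - 9) + 23| < eps.

delta = min(2, eps/23)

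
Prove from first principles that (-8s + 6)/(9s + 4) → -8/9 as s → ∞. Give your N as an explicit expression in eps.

Suppose eps > 0. We seek N > 0 such that s > N implies |(-8s + 6)/(9s + 4) + 8/9| < eps.
(-8s + 6)/(9s + 4) + 8/9 = (9(-8s + 6) − (-8)(9s + 4)) / (9(9s + 4)) = 86/(9(9s + 4)).
For s > 0 we have 9s + 4 > 9s, so |(-8s + 6)/(9s + 4) + 8/9| = 86/(9(9s + 4)) < 86/(9·9s) = (86/81)/s.
Thus |(-8s + 6)/(9s + 4) + 8/9| < eps whenever s > (86/81)/eps.
Take N = (86/81)/eps. If s > N then |(-8s + 6)/(9s + 4) + 8/9| < (86/81)/s < eps.

N = (86/81)/eps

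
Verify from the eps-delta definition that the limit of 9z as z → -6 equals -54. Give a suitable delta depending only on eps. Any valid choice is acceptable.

Suppose eps > 0. We need delta > 0 so that 0 < |z + 6| < delta implies |(9z) + 54| < eps.
|(9z) + 54| = |9z + 54| = 9|z + 6|.
Thus it suffices that |z + 6| < eps/9.
Choosing delta = eps/9 gives |(9z) + 54| = 9|z + 6| < eps whenever |z + 6| < delta.

delta = eps/9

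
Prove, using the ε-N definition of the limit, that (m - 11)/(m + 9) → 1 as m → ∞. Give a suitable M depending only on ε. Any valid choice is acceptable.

Fix ε > 0. For m ≥ 1, |(m - 11)/(m + 9) − 1| = |-20|/((m + 9)) = 20/((m + 9)).
Since m + 9 ≥ m for m ≥ 1, this is ≤ 20/(m) = 20/m.
So |(m - 11)/(m + 9) − 1| < ε whenever m > 20/ε.
Take M = 20/ε. If m > M then |(m - 11)/(m + 9) − 1| ≤ 20/m < ε.

M = 20/ε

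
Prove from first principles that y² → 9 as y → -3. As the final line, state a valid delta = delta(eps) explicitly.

Let eps > 0 be given. We seek delta > 0 with 0 < |y + 3| < delta ⇒ |y² − 9| < eps.
Factor: y² − 9 = (y + 3)(y - 3), so |y² − 9| = |y + 3|·|y - 3|.
Restrict delta ≤ 1. Then |y + 3| < 1 gives |y| < 4, so by the triangle inequality |y - 3| ≤ 4 + 3 = 7.
Hence |y² − 9| ≤ 7|y + 3|, which is < eps once |y + 3| < eps/7.
Take delta = min(1, eps/7). If 0 < |y + 3| < delta then both bounds hold and |y² − 9| ≤ 7|y + 3| < 7·(eps/7) = eps.

delta = min(1, eps/7)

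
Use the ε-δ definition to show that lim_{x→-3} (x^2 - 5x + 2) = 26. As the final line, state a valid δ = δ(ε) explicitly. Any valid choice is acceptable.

δ = min(1, ε/12)

Let ε > 0. We want δ > 0 such that 0 < |x + 3| < δ implies |(x^2 - 5x + 2) − 26| < ε.
(x^2 - 5x + 2) − 26 = x^2 - 5x - 24 = (x + 3)(x - 8).
So |(x^2 - 5x + 2) − 26| = |x + 3|·|x - 8|.
Assume first that |x + 3| < 1, so |x| < 4. Then |x - 8| ≤ 4 + 8 = 12.
Hence |(x^2 - 5x + 2) − 26| ≤ 12|x + 3| < ε provided |x + 3| < ε/12.
Take δ = min(1, ε/12). Then 0 < |x + 3| < δ gives both |x + 3| < 1 and |x + 3| < ε/12, so |(x^2 - 5x + 2) − 26| < ε.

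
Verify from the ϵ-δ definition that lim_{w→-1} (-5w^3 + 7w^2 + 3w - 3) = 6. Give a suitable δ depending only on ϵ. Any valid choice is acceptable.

δ = min(2, ϵ/90)

Let ϵ > 0 be given. We want δ > 0 such that 0 < |w + 1| < δ implies |(-5w^3 + 7w^2 + 3w - 3) − 6| < ϵ.
(-5w^3 + 7w^2 + 3w - 3) − 6 = -5w^3 + 7w^2 + 3w - 9 = (w + 1)(-5w^2 + 12w - 9).
So |(-5w^3 + 7w^2 + 3w - 3) − 6| = |w + 1|·|-5w^2 + 12w - 9|.
Require δ ≤ 2. Then |w + 1| < 2 gives |w| < 3, and by the triangle inequality |-5w^2 + 12w - 9| ≤ 5·3^2 + 12·3 + 9 = 90.
Hence |(-5w^3 + 7w^2 + 3w - 3) − 6| ≤ 90|w + 1| < ϵ provided |w + 1| < ϵ/90.
Take δ = min(2, ϵ/90). Then 0 < |w + 1| < δ gives both |w + 1| < 2 and |w + 1| < ϵ/90, so |(-5w^3 + 7w^2 + 3w - 3) − 6| < ϵ.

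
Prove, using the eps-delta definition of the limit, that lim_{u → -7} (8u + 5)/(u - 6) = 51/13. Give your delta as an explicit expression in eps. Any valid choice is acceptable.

Suppose eps > 0. We want delta > 0 with 0 < |u + 7| < delta ⇒ |(8u + 5)/(u - 6) − (51/13)| < eps.
Combining over a common denominator, (8u + 5)/(u - 6) − (51/13) = [(8u + 5)·(-13) − (-51)·(u - 6)] / [(-13)·(u - 6)] = -53(u + 7) / ((-13)(u - 6)).
So |(8u + 5)/(u - 6) − (51/13)| = 53|u + 7| / (13·|u − 6|).
Require delta ≤ 13/2, so |u − 6| ≥ |-13| − |u + 7| > 13 − 13/2 = 13/2.
Hence |(8u + 5)/(u - 6) − (51/13)| < 53|u + 7|/(13·(13/2)) = (106/169)|u + 7|, which is < eps once |u + 7| < (169/106)eps.
Take delta = min(13/2, (169/106)eps). Then 0 < |u + 7| < delta forces both bounds, so |(8u + 5)/(u - 6) − (51/13)| < eps.

delta = min(13/2, (169/106)eps)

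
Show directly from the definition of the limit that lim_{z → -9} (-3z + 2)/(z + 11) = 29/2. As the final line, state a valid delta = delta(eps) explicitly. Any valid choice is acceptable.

delta = min(1, (2/35)eps)

Let eps > 0 be given. We want delta > 0 with 0 < |z + 9| < delta ⇒ |(-3z + 2)/(z + 11) − (29/2)| < eps.
Combining over a common denominator, (-3z + 2)/(z + 11) − (29/2) = [(-3z + 2)·2 − 29·(z + 11)] / [2·(z + 11)] = -35(z + 9) / (2(z + 11)).
So |(-3z + 2)/(z + 11) − (29/2)| = 35|z + 9| / (2·|z + 11|).
Restrict delta ≤ 1. Then |z + 9| < 1 gives |z + 11| = |(z + 9) + 2| ≥ 2 − 1 = 1.
Hence |(-3z + 2)/(z + 11) − (29/2)| < 35|z + 9|/(2·1) = (35/2)|z + 9|, which is < eps once |z + 9| < (2/35)eps.
Take delta = min(1, (2/35)eps). Then 0 < |z + 9| < delta forces both bounds, so |(-3z + 2)/(z + 11) − (29/2)| < eps.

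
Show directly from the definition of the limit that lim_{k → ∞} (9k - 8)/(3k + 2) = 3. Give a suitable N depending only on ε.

Let ε > 0. For k ≥ 1, |(9k - 8)/(3k + 2) − 3| = |-42|/(3(3k + 2)) = 42/(3(3k + 2)).
Since 3k + 2 ≥ 3k for k ≥ 1, this is ≤ 42/(3·3k) = (14/3)/k.
So |(9k - 8)/(3k + 2) − 3| < ε whenever k > (14/3)/ε.
Take N = (14/3)/ε. If k > N then |(9k - 8)/(3k + 2) − 3| ≤ (14/3)/k < ε.

N = (14/3)/ε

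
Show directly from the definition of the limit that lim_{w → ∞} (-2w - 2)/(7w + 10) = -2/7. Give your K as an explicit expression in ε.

Suppose ε > 0. We seek K > 0 such that w > K implies |(-2w - 2)/(7w + 10) + 2/7| < ε.
(-2w - 2)/(7w + 10) + 2/7 = (7(-2w - 2) − (-2)(7w + 10)) / (7(7w + 10)) = 6/(7(7w + 10)).
For w > 0 we have 7w + 10 > 7w, so |(-2w - 2)/(7w + 10) + 2/7| = 6/(7(7w + 10)) < 6/(7·7w) = (6/49)/w.
Thus |(-2w - 2)/(7w + 10) + 2/7| < ε whenever w > (6/49)/ε.
Take K = (6/49)/ε. If w > K then |(-2w - 2)/(7w + 10) + 2/7| < (6/49)/w < ε.

K = (6/49)/ε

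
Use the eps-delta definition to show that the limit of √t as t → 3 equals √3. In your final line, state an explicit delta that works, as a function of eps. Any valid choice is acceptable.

Let eps > 0. We want delta > 0 such that 0 < |t − 3| < delta implies |√t − √3| < eps.
Rationalise: √t − √3 = (t − 3)/(√t + √3), so |√t − √3| = |t − 3|/(√t + √3).
Restrict delta ≤ 3 so that |t − 3| < 3 forces t > 0, and then √t + √3 > √3.
Hence |√t − √3| < |t − 3|/√3, which is < eps once |t − 3| < √3·eps.
Take delta = min(3, √3·eps). If 0 < |t − 3| < delta then t > 0 and |√t − √3| < |t − 3|/√3 < eps.

delta = min(3, √3·eps)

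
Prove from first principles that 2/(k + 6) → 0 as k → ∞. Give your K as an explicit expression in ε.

K = 2/ε

Suppose ε > 0. For k ≥ 1, |2/(k + 6) − 0| = 2/(k + 6) ≤ 2/k.
We need 2/k < ε, i.e. k > 2/ε.
Take K = 2/ε. If k > K then |2/(k + 6)| ≤ 2/k < ε.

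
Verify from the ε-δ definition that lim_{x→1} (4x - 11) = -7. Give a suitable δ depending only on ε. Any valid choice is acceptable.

Fix ε > 0. We need δ > 0 so that 0 < |x − 1| < δ implies |(4x - 11) + 7| < ε.
Since (4x - 11) + 7 = 4(x − 1), we have |(4x - 11) + 7| = 4|x − 1|.
So 4|x − 1| < ε exactly when |x − 1| < ε/4.
Take δ = ε/4. If 0 < |x − 1| < δ then |(4x - 11) + 7| = 4|x − 1| < 4·(ε/4) = ε.

δ = ε/4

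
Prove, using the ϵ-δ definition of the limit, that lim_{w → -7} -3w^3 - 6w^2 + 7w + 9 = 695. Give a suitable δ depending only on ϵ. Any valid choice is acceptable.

Let ϵ > 0 be given. We want δ > 0 such that 0 < |w + 7| < δ implies |(-3w^3 - 6w^2 + 7w + 9) − 695| < ϵ.
(-3w^3 - 6w^2 + 7w + 9) − 695 = -3w^3 - 6w^2 + 7w - 686 = (w + 7)(-3w^2 + 15w - 98).
So |(-3w^3 - 6w^2 + 7w + 9) − 695| = |w + 7|·|-3w^2 + 15w - 98|.
Require δ ≤ 1. Then |w + 7| < 1 gives |w| < 8, and by the triangle inequality |-3w^2 + 15w - 98| ≤ 3·8^2 + 15·8 + 98 = 410.
Hence |(-3w^3 - 6w^2 + 7w + 9) − 695| ≤ 410|w + 7| < ϵ provided |w + 7| < ϵ/410.
Take δ = min(1, ϵ/410). Then 0 < |w + 7| < δ gives both |w + 7| < 1 and |w + 7| < ϵ/410, so |(-3w^3 - 6w^2 + 7w + 9) − 695| < ϵ.

δ = min(1, ϵ/410)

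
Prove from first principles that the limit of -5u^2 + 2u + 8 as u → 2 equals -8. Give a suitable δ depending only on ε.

Fix ε > 0. We want δ > 0 such that 0 < |u − 2| < δ implies |(-5u^2 + 2u + 8) + 8| < ε.
(-5u^2 + 2u + 8) + 8 = -5u^2 + 2u + 16 = (u − 2)(-5u - 8).
So |(-5u^2 + 2u + 8) + 8| = |u − 2|·|-5u - 8|.
Require δ ≤ 1. Then |u − 2| < 1 gives |u| < 3, and by the triangle inequality |-5u - 8| ≤ 5·3 + 8 = 23.
Hence |(-5u^2 + 2u + 8) + 8| ≤ 23|u − 2| < ε provided |u − 2| < ε/23.
Choosing δ = min(1, ε/23) ensures both conditions, hence |(-5u^2 + 2u + 8) + 8| < ε.

δ = min(1, ε/23)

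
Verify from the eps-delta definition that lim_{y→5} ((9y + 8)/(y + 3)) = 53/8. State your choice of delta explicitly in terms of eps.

delta = min(4, (32/19)eps)

Fix eps > 0. We want delta > 0 with 0 < |y − 5| < delta ⇒ |(9y + 8)/(y + 3) − (53/8)| < eps.
Combining over a common denominator, (9y + 8)/(y + 3) − (53/8) = [(9y + 8)·8 − 53·(y + 3)] / [8·(y + 3)] = 19(y − 5) / (8(y + 3)).
So |(9y + 8)/(y + 3) − (53/8)| = 19|y − 5| / (8·|y + 3|).
Require delta ≤ 4, so |y + 3| ≥ |8| − |y − 5| > 8 − 4 = 4.
Hence |(9y + 8)/(y + 3) − (53/8)| < 19|y − 5|/(8·4) = (19/32)|y − 5|, which is < eps once |y − 5| < (32/19)eps.
Take delta = min(4, (32/19)eps). Then 0 < |y − 5| < delta forces both bounds, so |(9y + 8)/(y + 3) − (53/8)| < eps.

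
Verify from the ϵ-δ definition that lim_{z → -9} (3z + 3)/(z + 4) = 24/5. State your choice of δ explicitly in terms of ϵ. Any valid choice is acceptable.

Let ϵ > 0 be given. We want δ > 0 with 0 < |z + 9| < δ ⇒ |(3z + 3)/(z + 4) − (24/5)| < ϵ.
Combining over a common denominator, (3z + 3)/(z + 4) − (24/5) = [(3z + 3)·(-5) − (-24)·(z + 4)] / [(-5)·(z + 4)] = 9(z + 9) / ((-5)(z + 4)).
So |(3z + 3)/(z + 4) − (24/5)| = 9|z + 9| / (5·|z + 4|).
Restrict δ ≤ 5/2. Then |z + 9| < 5/2 gives |z + 4| = |(z + 9) + (-5)| ≥ 5 − 5/2 = 5/2.
Hence |(3z + 3)/(z + 4) − (24/5)| < 9|z + 9|/(5·(5/2)) = (18/25)|z + 9|, which is < ϵ once |z + 9| < (25/18)ϵ.
Take δ = min(5/2, (25/18)ϵ). Then 0 < |z + 9| < δ forces both bounds, so |(3z + 3)/(z + 4) − (24/5)| < ϵ.

δ = min(5/2, (25/18)ϵ)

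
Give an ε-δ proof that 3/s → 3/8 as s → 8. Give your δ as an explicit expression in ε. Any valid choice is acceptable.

δ = min(4, (32/3)ε)

Suppose ε > 0. We seek δ > 0 such that 0 < |s − 8| < δ implies |3/s − (3/8)| < ε.
|3/s − (3/8)| = 3·|8 − s|/(8·|s|) = 3|s − 8|/(8|s|).
Restrict δ ≤ 4. Then |s − 8| < 4 gives |s| > 4, so 8|s| > 32.
Then |3/s − (3/8)| < 3|s − 8|/32, which is < ε when |s − 8| < (32/3)ε.
Take δ = min(4, (32/3)ε). Then 0 < |s − 8| < δ gives both |s − 8| < 4 and |s − 8| < (32/3)ε, so |3/s − (3/8)| < ε.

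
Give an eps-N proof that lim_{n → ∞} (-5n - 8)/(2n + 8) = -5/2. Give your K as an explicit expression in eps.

K = 6/eps

Let eps > 0. For n ≥ 1, |(-5n - 8)/(2n + 8) + 5/2| = |24|/(2(2n + 8)) = 24/(2(2n + 8)).
Since 2n + 8 ≥ 2n for n ≥ 1, this is ≤ 24/(2·2n) = 6/n.
So |(-5n - 8)/(2n + 8) + 5/2| < eps whenever n > 6/eps.
Take K = 6/eps. If n > K then |(-5n - 8)/(2n + 8) + 5/2| ≤ 6/n < eps.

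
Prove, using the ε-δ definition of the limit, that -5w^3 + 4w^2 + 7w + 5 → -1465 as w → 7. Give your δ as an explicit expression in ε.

Let ε > 0 be given. We want δ > 0 such that 0 < |w − 7| < δ implies |(-5w^3 + 4w^2 + 7w + 5) + 1465| < ε.
(-5w^3 + 4w^2 + 7w + 5) + 1465 = -5w^3 + 4w^2 + 7w + 1470 = (w − 7)(-5w^2 - 31w - 210).
So |(-5w^3 + 4w^2 + 7w + 5) + 1465| = |w − 7|·|-5w^2 - 31w - 210|.
Require δ ≤ 2. Then |w − 7| < 2 gives |w| < 9, and by the triangle inequality |-5w^2 - 31w - 210| ≤ 5·9^2 + 31·9 + 210 = 894.
Hence |(-5w^3 + 4w^2 + 7w + 5) + 1465| ≤ 894|w − 7| < ε provided |w − 7| < ε/894.
Take δ = min(2, ε/894). Then 0 < |w − 7| < δ gives both |w − 7| < 2 and |w − 7| < ε/894, so |(-5w^3 + 4w^2 + 7w + 5) + 1465| < ε.

δ = min(2, ε/894)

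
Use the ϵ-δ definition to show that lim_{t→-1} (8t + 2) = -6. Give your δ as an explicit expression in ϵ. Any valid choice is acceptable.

δ = ϵ/8

Let ϵ > 0 be given. We need δ > 0 so that 0 < |t + 1| < δ implies |(8t + 2) + 6| < ϵ.
Since (8t + 2) + 6 = 8(t + 1), we have |(8t + 2) + 6| = 8|t + 1|.
Thus it suffices that |t + 1| < ϵ/8.
Take δ = ϵ/8. If 0 < |t + 1| < δ then |(8t + 2) + 6| = 8|t + 1| < 8·(ϵ/8) = ϵ.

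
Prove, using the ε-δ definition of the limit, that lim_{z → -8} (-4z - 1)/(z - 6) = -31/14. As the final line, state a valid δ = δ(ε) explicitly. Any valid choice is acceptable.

Suppose ε > 0. We want δ > 0 with 0 < |z + 8| < δ ⇒ |(-4z - 1)/(z - 6) + 31/14| < ε.
Combining over a common denominator, (-4z - 1)/(z - 6) + 31/14 = [(-4z - 1)·(-14) − 31·(z - 6)] / [(-14)·(z - 6)] = 25(z + 8) / ((-14)(z - 6)).
So |(-4z - 1)/(z - 6) + 31/14| = 25|z + 8| / (14·|z − 6|).
Restrict δ ≤ 7. Then |z + 8| < 7 gives |z − 6| = |(z + 8) + (-14)| ≥ 14 − 7 = 7.
Hence |(-4z - 1)/(z - 6) + 31/14| < 25|z + 8|/(14·7) = (25/98)|z + 8|, which is < ε once |z + 8| < (98/25)ε.
Take δ = min(7, (98/25)ε). Then 0 < |z + 8| < δ forces both bounds, so |(-4z - 1)/(z - 6) + 31/14| < ε.

δ = min(7, (98/25)ε)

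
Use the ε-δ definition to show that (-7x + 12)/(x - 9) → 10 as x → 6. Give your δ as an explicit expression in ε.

δ = min(3/2, (3/34)ε)

Let ε > 0. We want δ > 0 with 0 < |x − 6| < δ ⇒ |(-7x + 12)/(x - 9) − 10| < ε.
Combining over a common denominator, (-7x + 12)/(x - 9) − 10 = [(-7x + 12)·(-3) − (-30)·(x - 9)] / [(-3)·(x - 9)] = 51(x − 6) / ((-3)(x - 9)).
So |(-7x + 12)/(x - 9) − 10| = 51|x − 6| / (3·|x − 9|).
Require δ ≤ 3/2, so |x − 9| ≥ |-3| − |x − 6| > 3 − 3/2 = 3/2.
Hence |(-7x + 12)/(x - 9) − 10| < 51|x − 6|/(3·(3/2)) = (34/3)|x − 6|, which is < ε once |x − 6| < (3/34)ε.
Take δ = min(3/2, (3/34)ε). Then 0 < |x − 6| < δ forces both bounds, so |(-7x + 12)/(x - 9) − 10| < ε.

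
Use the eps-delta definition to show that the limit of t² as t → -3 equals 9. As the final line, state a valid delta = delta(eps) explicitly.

delta = min(1, eps/7)

Fix eps > 0. We seek delta > 0 with 0 < |t + 3| < delta ⇒ |t² − 9| < eps.
Factor: t² − 9 = (t + 3)(t - 3), so |t² − 9| = |t + 3|·|t - 3|.
Restrict delta ≤ 1. Then |t + 3| < 1 gives |t| < 4, so by the triangle inequality |t - 3| ≤ 4 + 3 = 7.
Hence |t² − 9| ≤ 7|t + 3|, which is < eps once |t + 3| < eps/7.
Take delta = min(1, eps/7). If 0 < |t + 3| < delta then both bounds hold and |t² − 9| ≤ 7|t + 3| < 7·(eps/7) = eps.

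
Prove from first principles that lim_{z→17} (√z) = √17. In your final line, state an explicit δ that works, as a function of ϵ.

δ = min(17, √17·ϵ)

Fix ϵ > 0. We want δ > 0 such that 0 < |z − 17| < δ implies |√z − √17| < ϵ.
Multiplying by the conjugate, |√z − √17| = |z − 17|/(√z + √17).
Restrict δ ≤ 17 so that |z − 17| < 17 forces z > 0, and then √z + √17 > √17.
Hence |√z − √17| < |z − 17|/√17, which is < ϵ once |z − 17| < √17·ϵ.
Take δ = min(17, √17·ϵ). If 0 < |z − 17| < δ then z > 0 and |√z − √17| < |z − 17|/√17 < ϵ.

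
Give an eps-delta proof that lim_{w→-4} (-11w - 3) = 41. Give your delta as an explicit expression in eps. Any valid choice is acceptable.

Let eps > 0. We need delta > 0 so that 0 < |w + 4| < delta implies |(-11w - 3) − 41| < eps.
|(-11w - 3) − 41| = |-11w - 44| = 11|w + 4|.
So 11|w + 4| < eps exactly when |w + 4| < eps/11.
Take delta = eps/11. If 0 < |w + 4| < delta then |(-11w - 3) − 41| = 11|w + 4| < 11·(eps/11) = eps.

delta = eps/11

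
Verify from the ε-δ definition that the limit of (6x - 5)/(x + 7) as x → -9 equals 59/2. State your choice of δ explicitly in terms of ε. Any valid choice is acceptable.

Fix ε > 0. We want δ > 0 with 0 < |x + 9| < δ ⇒ |(6x - 5)/(x + 7) − (59/2)| < ε.
Combining over a common denominator, (6x - 5)/(x + 7) − (59/2) = [(6x - 5)·(-2) − (-59)·(x + 7)] / [(-2)·(x + 7)] = 47(x + 9) / ((-2)(x + 7)).
So |(6x - 5)/(x + 7) − (59/2)| = 47|x + 9| / (2·|x + 7|).
Restrict δ ≤ 1. Then |x + 9| < 1 gives |x + 7| = |(x + 9) + (-2)| ≥ 2 − 1 = 1.
Hence |(6x - 5)/(x + 7) − (59/2)| < 47|x + 9|/(2·1) = (47/2)|x + 9|, which is < ε once |x + 9| < (2/47)ε.
Take δ = min(1, (2/47)ε). Then 0 < |x + 9| < δ forces both bounds, so |(6x - 5)/(x + 7) − (59/2)| < ε.

δ = min(1, (2/47)ε)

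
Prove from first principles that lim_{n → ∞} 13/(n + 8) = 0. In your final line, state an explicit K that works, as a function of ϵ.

K = 13/ϵ

Fix ϵ > 0. For n ≥ 1, |13/(n + 8) − 0| = 13/(n + 8) ≤ 13/n.
We need 13/n < ϵ, i.e. n > 13/ϵ.
Take K = 13/ϵ. If n > K then |13/(n + 8)| ≤ 13/n < ϵ.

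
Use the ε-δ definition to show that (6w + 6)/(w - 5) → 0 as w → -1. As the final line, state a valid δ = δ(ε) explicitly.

δ = min(3, (1/2)ε)

Fix ε > 0. We want δ > 0 with 0 < |w + 1| < δ ⇒ |(6w + 6)/(w - 5) − 0| < ε.
Combining over a common denominator, (6w + 6)/(w - 5) − 0 = [(6w + 6)·(-6) − 0·(w - 5)] / [(-6)·(w - 5)] = -36(w + 1) / ((-6)(w - 5)).
So |(6w + 6)/(w - 5) − 0| = 36|w + 1| / (6·|w − 5|).
Restrict δ ≤ 3. Then |w + 1| < 3 gives |w − 5| = |(w + 1) + (-6)| ≥ 6 − 3 = 3.
Hence |(6w + 6)/(w - 5) − 0| < 36|w + 1|/(6·3) = 2|w + 1|, which is < ε once |w + 1| < (1/2)ε.
Take δ = min(3, (1/2)ε). Then 0 < |w + 1| < δ forces both bounds, so |(6w + 6)/(w - 5) − 0| < ε.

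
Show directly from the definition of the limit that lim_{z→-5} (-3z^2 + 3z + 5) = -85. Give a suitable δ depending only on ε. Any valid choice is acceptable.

Fix ε > 0. We want δ > 0 such that 0 < |z + 5| < δ implies |(-3z^2 + 3z + 5) + 85| < ε.
(-3z^2 + 3z + 5) + 85 = -3z^2 + 3z + 90 = (z + 5)(-3z + 18).
So |(-3z^2 + 3z + 5) + 85| = |z + 5|·|-3z + 18|.
Require δ ≤ 1. Then |z + 5| < 1 gives |z| < 6, and by the triangle inequality |-3z + 18| ≤ 3·6 + 18 = 36.
Hence |(-3z^2 + 3z + 5) + 85| ≤ 36|z + 5| < ε provided |z + 5| < ε/36.
Take δ = min(1, ε/36). Then 0 < |z + 5| < δ gives both |z + 5| < 1 and |z + 5| < ε/36, so |(-3z^2 + 3z + 5) + 85| < ε.

δ = min(1, ε/36)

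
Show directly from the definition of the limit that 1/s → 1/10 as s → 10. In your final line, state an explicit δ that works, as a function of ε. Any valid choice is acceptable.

Let ε > 0. We seek δ > 0 such that 0 < |s − 10| < δ implies |1/s − (1/10)| < ε.
|1/s − (1/10)| = |10 − s|/(10·|s|) = |s − 10|/(10|s|).
Require δ ≤ 5 so that |s| > 10 − 5 = 5, hence 10|s| > 50.
Then |1/s − (1/10)| < |s − 10|/50, which is < ε when |s − 10| < 50ε.
Take δ = min(5, 50ε). Then 0 < |s − 10| < δ gives both |s − 10| < 5 and |s − 10| < 50ε, so |1/s − (1/10)| < ε.

δ = min(5, 50ε)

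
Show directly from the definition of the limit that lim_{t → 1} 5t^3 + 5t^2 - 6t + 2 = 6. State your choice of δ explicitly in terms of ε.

Let ε > 0 be given. We want δ > 0 such that 0 < |t − 1| < δ implies |(5t^3 + 5t^2 - 6t + 2) − 6| < ε.
(5t^3 + 5t^2 - 6t + 2) − 6 = 5t^3 + 5t^2 - 6t - 4 = (t − 1)(5t^2 + 10t + 4).
So |(5t^3 + 5t^2 - 6t + 2) − 6| = |t − 1|·|5t^2 + 10t + 4|.
Assume first that |t − 1| < 2, so |t| < 3. Then |5t^2 + 10t + 4| ≤ 5·3^2 + 10·3 + 4 = 79.
Hence |(5t^3 + 5t^2 - 6t + 2) − 6| ≤ 79|t − 1| < ε provided |t − 1| < ε/79.
Choosing δ = min(2, ε/79) ensures both conditions, hence |(5t^3 + 5t^2 - 6t + 2) − 6| < ε.

δ = min(2, ε/79)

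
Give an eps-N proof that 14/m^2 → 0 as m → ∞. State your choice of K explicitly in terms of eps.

Let eps > 0. For m ≥ 1, |14/m^2 − 0| = 14/m^2.
14/m^2 < eps ⇔ m^2 > 14/eps ⇔ m > (14/eps)^{1/2}.
Take K = (14/eps)^{1/2}. Then m > K implies 14/m^2 < eps.

K = (14/eps)^{1/2}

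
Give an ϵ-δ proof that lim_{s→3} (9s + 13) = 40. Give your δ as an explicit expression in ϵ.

Fix ϵ > 0. We need δ > 0 so that 0 < |s − 3| < δ implies |(9s + 13) − 40| < ϵ.
Since (9s + 13) − 40 = 9(s − 3), we have |(9s + 13) − 40| = 9|s − 3|.
Thus it suffices that |s − 3| < ϵ/9.
Take δ = ϵ/9. If 0 < |s − 3| < δ then |(9s + 13) − 40| = 9|s − 3| < 9·(ϵ/9) = ϵ.

δ = ϵ/9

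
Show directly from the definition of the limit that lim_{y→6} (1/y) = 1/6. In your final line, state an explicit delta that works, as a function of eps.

delta = min(3, 18eps)

Let eps > 0 be given. We seek delta > 0 such that 0 < |y − 6| < delta implies |1/y − (1/6)| < eps.
|1/y − (1/6)| = |6 − y|/(6·|y|) = |y − 6|/(6|y|).
Restrict delta ≤ 3. Then |y − 6| < 3 gives |y| > 3, so 6|y| > 18.
Then |1/y − (1/6)| < |y − 6|/18, which is < eps when |y − 6| < 18eps.
Take delta = min(3, 18eps). Then 0 < |y − 6| < delta gives both |y − 6| < 3 and |y − 6| < 18eps, so |1/y − (1/6)| < eps.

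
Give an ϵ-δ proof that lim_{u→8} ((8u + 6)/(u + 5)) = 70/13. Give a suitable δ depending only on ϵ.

Let ϵ > 0. We want δ > 0 with 0 < |u − 8| < δ ⇒ |(8u + 6)/(u + 5) − (70/13)| < ϵ.
Combining over a common denominator, (8u + 6)/(u + 5) − (70/13) = [(8u + 6)·13 − 70·(u + 5)] / [13·(u + 5)] = 34(u − 8) / (13(u + 5)).
So |(8u + 6)/(u + 5) − (70/13)| = 34|u − 8| / (13·|u + 5|).
Require δ ≤ 13/2, so |u + 5| ≥ |13| − |u − 8| > 13 − 13/2 = 13/2.
Hence |(8u + 6)/(u + 5) − (70/13)| < 34|u − 8|/(13·(13/2)) = (68/169)|u − 8|, which is < ϵ once |u − 8| < (169/68)ϵ.
Take δ = min(13/2, (169/68)ϵ). Then 0 < |u − 8| < δ forces both bounds, so |(8u + 6)/(u + 5) − (70/13)| < ϵ.

δ = min(13/2, (169/68)ϵ)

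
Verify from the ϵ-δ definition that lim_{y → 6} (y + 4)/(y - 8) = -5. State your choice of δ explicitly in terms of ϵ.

δ = min(1, (1/6)ϵ)

Let ϵ > 0. We want δ > 0 with 0 < |y − 6| < δ ⇒ |(y + 4)/(y - 8) + 5| < ϵ.
Combining over a common denominator, (y + 4)/(y - 8) + 5 = [(y + 4)·(-2) − 10·(y - 8)] / [(-2)·(y - 8)] = -12(y − 6) / ((-2)(y - 8)).
So |(y + 4)/(y - 8) + 5| = 12|y − 6| / (2·|y − 8|).
Restrict δ ≤ 1. Then |y − 6| < 1 gives |y − 8| = |(y − 6) + (-2)| ≥ 2 − 1 = 1.
Hence |(y + 4)/(y - 8) + 5| < 12|y − 6|/(2·1) = 6|y − 6|, which is < ϵ once |y − 6| < (1/6)ϵ.
Take δ = min(1, (1/6)ϵ). Then 0 < |y − 6| < δ forces both bounds, so |(y + 4)/(y - 8) + 5| < ϵ.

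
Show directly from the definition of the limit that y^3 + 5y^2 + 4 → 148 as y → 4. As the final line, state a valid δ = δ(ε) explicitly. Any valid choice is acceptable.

Let ε > 0 be given. We want δ > 0 such that 0 < |y − 4| < δ implies |(y^3 + 5y^2 + 4) − 148| < ε.
(y^3 + 5y^2 + 4) − 148 = y^3 + 5y^2 - 144 = (y − 4)(y^2 + 9y + 36).
So |(y^3 + 5y^2 + 4) − 148| = |y − 4|·|y^2 + 9y + 36|.
Assume first that |y − 4| < 1, so |y| < 5. Then |y^2 + 9y + 36| ≤ 5^2 + 9·5 + 36 = 106.
Hence |(y^3 + 5y^2 + 4) − 148| ≤ 106|y − 4| < ε provided |y − 4| < ε/106.
Take δ = min(1, ε/106). Then 0 < |y − 4| < δ gives both |y − 4| < 1 and |y − 4| < ε/106, so |(y^3 + 5y^2 + 4) − 148| < ε.

δ = min(1, ε/106)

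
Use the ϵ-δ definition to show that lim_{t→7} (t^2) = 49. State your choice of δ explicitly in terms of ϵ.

δ = min(1, ϵ/15)

Suppose ϵ > 0. We seek δ > 0 with 0 < |t − 7| < δ ⇒ |t^2 − 49| < ϵ.
Factor: t^2 − 49 = (t − 7)(t + 7), so |t^2 − 49| = |t − 7|·|t + 7|.
Impose δ ≤ 1 so that |t| < 8; then |t + 7| ≤ 15.
Hence |t^2 − 49| ≤ 15|t − 7|, which is < ϵ once |t − 7| < ϵ/15.
Take δ = min(1, ϵ/15). If 0 < |t − 7| < δ then both bounds hold and |t^2 − 49| ≤ 15|t − 7| < 15·(ϵ/15) = ϵ.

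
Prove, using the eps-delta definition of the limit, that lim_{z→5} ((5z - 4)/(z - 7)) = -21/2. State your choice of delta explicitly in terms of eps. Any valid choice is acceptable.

Fix eps > 0. We want delta > 0 with 0 < |z − 5| < delta ⇒ |(5z - 4)/(z - 7) + 21/2| < eps.
Combining over a common denominator, (5z - 4)/(z - 7) + 21/2 = [(5z - 4)·(-2) − 21·(z - 7)] / [(-2)·(z - 7)] = -31(z − 5) / ((-2)(z - 7)).
So |(5z - 4)/(z - 7) + 21/2| = 31|z − 5| / (2·|z − 7|).
Require delta ≤ 1, so |z − 7| ≥ |-2| − |z − 5| > 2 − 1 = 1.
Hence |(5z - 4)/(z - 7) + 21/2| < 31|z − 5|/(2·1) = (31/2)|z − 5|, which is < eps once |z − 5| < (2/31)eps.
Take delta = min(1, (2/31)eps). Then 0 < |z − 5| < delta forces both bounds, so |(5z - 4)/(z - 7) + 21/2| < eps.

delta = min(1, (2/31)eps)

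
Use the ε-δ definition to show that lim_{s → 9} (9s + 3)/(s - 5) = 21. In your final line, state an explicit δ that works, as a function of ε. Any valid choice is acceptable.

δ = min(2, (1/6)ε)

Let ε > 0 be given. We want δ > 0 with 0 < |s − 9| < δ ⇒ |(9s + 3)/(s - 5) − 21| < ε.
Combining over a common denominator, (9s + 3)/(s - 5) − 21 = [(9s + 3)·4 − 84·(s - 5)] / [4·(s - 5)] = -48(s − 9) / (4(s - 5)).
So |(9s + 3)/(s - 5) − 21| = 48|s − 9| / (4·|s − 5|).
Require δ ≤ 2, so |s − 5| ≥ |4| − |s − 9| > 4 − 2 = 2.
Hence |(9s + 3)/(s - 5) − 21| < 48|s − 9|/(4·2) = 6|s − 9|, which is < ε once |s − 9| < (1/6)ε.
Take δ = min(2, (1/6)ε). Then 0 < |s − 9| < δ forces both bounds, so |(9s + 3)/(s - 5) − 21| < ε.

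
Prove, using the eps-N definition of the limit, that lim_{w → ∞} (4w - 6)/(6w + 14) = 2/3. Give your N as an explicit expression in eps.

N = (23/9)/eps

Let eps > 0 be given. We seek N > 0 such that w > N implies |(4w - 6)/(6w + 14) − (2/3)| < eps.
(4w - 6)/(6w + 14) − (2/3) = (6(4w - 6) − 4(6w + 14)) / (6(6w + 14)) = -92/(6(6w + 14)).
For w > 0 we have 6w + 14 > 6w, so |(4w - 6)/(6w + 14) − (2/3)| = 92/(6(6w + 14)) < 92/(6·6w) = (23/9)/w.
Thus |(4w - 6)/(6w + 14) − (2/3)| < eps whenever w > (23/9)/eps.
Take N = (23/9)/eps. If w > N then |(4w - 6)/(6w + 14) − (2/3)| < (23/9)/w < eps.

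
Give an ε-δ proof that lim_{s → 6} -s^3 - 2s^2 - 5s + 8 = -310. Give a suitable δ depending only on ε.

δ = min(1, ε/158)

Let ε > 0 be given. We want δ > 0 such that 0 < |s − 6| < δ implies |(-s^3 - 2s^2 - 5s + 8) + 310| < ε.
(-s^3 - 2s^2 - 5s + 8) + 310 = -s^3 - 2s^2 - 5s + 318 = (s − 6)(-s^2 - 8s - 53).
So |(-s^3 - 2s^2 - 5s + 8) + 310| = |s − 6|·|-s^2 - 8s - 53|.
Require δ ≤ 1. Then |s − 6| < 1 gives |s| < 7, and by the triangle inequality |-s^2 - 8s - 53| ≤ 7^2 + 8·7 + 53 = 158.
Hence |(-s^3 - 2s^2 - 5s + 8) + 310| ≤ 158|s − 6| < ε provided |s − 6| < ε/158.
Choosing δ = min(1, ε/158) ensures both conditions, hence |(-s^3 - 2s^2 - 5s + 8) + 310| < ε.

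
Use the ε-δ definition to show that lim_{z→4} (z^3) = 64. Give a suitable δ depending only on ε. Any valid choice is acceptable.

δ = min(1, ε/61)

Let ε > 0. We seek δ > 0 with 0 < |z − 4| < δ ⇒ |z^3 − 64| < ε.
Factor: z^3 − 64 = (z − 4)(z^2 + 4z + 16), so |z^3 − 64| = |z − 4|·|z^2 + 4z + 16|.
Restrict δ ≤ 1. Then |z − 4| < 1 gives |z| < 5, so by the triangle inequality |z^2 + 4z + 16| ≤ 5^2 + 4·5 + 16 = 61.
Hence |z^3 − 64| ≤ 61|z − 4|, which is < ε once |z − 4| < ε/61.
Take δ = min(1, ε/61). If 0 < |z − 4| < δ then both bounds hold and |z^3 − 64| ≤ 61|z − 4| < 61·(ε/61) = ε.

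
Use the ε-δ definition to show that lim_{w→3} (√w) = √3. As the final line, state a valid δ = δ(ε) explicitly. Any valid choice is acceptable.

Let ε > 0 be given. We want δ > 0 such that 0 < |w − 3| < δ implies |√w − √3| < ε.
Multiplying by the conjugate, |√w − √3| = |w − 3|/(√w + √3).
Restrict δ ≤ 3 so that |w − 3| < 3 forces w > 0, and then √w + √3 > √3.
Hence |√w − √3| < |w − 3|/√3, which is < ε once |w − 3| < √3·ε.
Take δ = min(3, √3·ε). If 0 < |w − 3| < δ then w > 0 and |√w − √3| < |w − 3|/√3 < ε.

δ = min(3, √3·ε)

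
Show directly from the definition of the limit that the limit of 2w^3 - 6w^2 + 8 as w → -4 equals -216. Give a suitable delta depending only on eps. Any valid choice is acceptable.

delta = min(1, eps/176)

Let eps > 0. We want delta > 0 such that 0 < |w + 4| < delta implies |(2w^3 - 6w^2 + 8) + 216| < eps.
(2w^3 - 6w^2 + 8) + 216 = 2w^3 - 6w^2 + 224 = (w + 4)(2w^2 - 14w + 56).
So |(2w^3 - 6w^2 + 8) + 216| = |w + 4|·|2w^2 - 14w + 56|.
Assume first that |w + 4| < 1, so |w| < 5. Then |2w^2 - 14w + 56| ≤ 2·5^2 + 14·5 + 56 = 176.
Hence |(2w^3 - 6w^2 + 8) + 216| ≤ 176|w + 4| < eps provided |w + 4| < eps/176.
Choosing delta = min(1, eps/176) ensures both conditions, hence |(2w^3 - 6w^2 + 8) + 216| < eps.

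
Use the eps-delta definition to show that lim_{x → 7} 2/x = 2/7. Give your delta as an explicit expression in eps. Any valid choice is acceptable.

Fix eps > 0. We seek delta > 0 such that 0 < |x − 7| < delta implies |2/x − (2/7)| < eps.
|2/x − (2/7)| = 2·|7 − x|/(7·|x|) = 2|x − 7|/(7|x|).
Require delta ≤ 7/2 so that |x| > 7 − 7/2 = 7/2, hence 7|x| > 49/2.
Then |2/x − (2/7)| < 2|x − 7|/(49/2), which is < eps when |x − 7| < (49/4)eps.
Take delta = min(7/2, (49/4)eps). Then 0 < |x − 7| < delta gives both |x − 7| < 7/2 and |x − 7| < (49/4)eps, so |2/x − (2/7)| < eps.

delta = min(7/2, (49/4)eps)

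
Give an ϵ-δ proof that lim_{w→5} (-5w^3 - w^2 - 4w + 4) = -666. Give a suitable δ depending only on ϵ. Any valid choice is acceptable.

Let ϵ > 0. We want δ > 0 such that 0 < |w − 5| < δ implies |(-5w^3 - w^2 - 4w + 4) + 666| < ϵ.
(-5w^3 - w^2 - 4w + 4) + 666 = -5w^3 - w^2 - 4w + 670 = (w − 5)(-5w^2 - 26w - 134).
So |(-5w^3 - w^2 - 4w + 4) + 666| = |w − 5|·|-5w^2 - 26w - 134|.
Assume first that |w − 5| < 1, so |w| < 6. Then |-5w^2 - 26w - 134| ≤ 5·6^2 + 26·6 + 134 = 470.
Hence |(-5w^3 - w^2 - 4w + 4) + 666| ≤ 470|w − 5| < ϵ provided |w − 5| < ϵ/470.
Choosing δ = min(1, ϵ/470) ensures both conditions, hence |(-5w^3 - w^2 - 4w + 4) + 666| < ϵ.

δ = min(1, ϵ/470)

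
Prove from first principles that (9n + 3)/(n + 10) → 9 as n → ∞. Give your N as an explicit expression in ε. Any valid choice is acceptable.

N = 87/ε

Suppose ε > 0. For n ≥ 1, |(9n + 3)/(n + 10) − 9| = |-87|/((n + 10)) = 87/((n + 10)).
Since n + 10 ≥ n for n ≥ 1, this is ≤ 87/(n) = 87/n.
So |(9n + 3)/(n + 10) − 9| < ε whenever n > 87/ε.
Take N = 87/ε. If n > N then |(9n + 3)/(n + 10) − 9| ≤ 87/n < ε.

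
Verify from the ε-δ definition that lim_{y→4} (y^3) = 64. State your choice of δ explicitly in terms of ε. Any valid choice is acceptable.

Fix ε > 0. We seek δ > 0 with 0 < |y − 4| < δ ⇒ |y^3 − 64| < ε.
Factor: y^3 − 64 = (y − 4)(y^2 + 4y + 16), so |y^3 − 64| = |y − 4|·|y^2 + 4y + 16|.
Restrict δ ≤ 1. Then |y − 4| < 1 gives |y| < 5, so by the triangle inequality |y^2 + 4y + 16| ≤ 5^2 + 4·5 + 16 = 61.
Hence |y^3 − 64| ≤ 61|y − 4|, which is < ε once |y − 4| < ε/61.
Take δ = min(1, ε/61). If 0 < |y − 4| < δ then both bounds hold and |y^3 − 64| ≤ 61|y − 4| < 61·(ε/61) = ε.

δ = min(1, ε/61)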